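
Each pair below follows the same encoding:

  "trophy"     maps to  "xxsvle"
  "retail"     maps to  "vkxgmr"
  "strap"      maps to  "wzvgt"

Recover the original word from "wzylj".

stuff

Shifts by position in trophy: pos 0: t→x (+4), pos 1: r→x (+6), pos 2: o→s (+4), pos 3: p→v (+6) — repeating every 2. A repeating key of period 2 is used — shifts +4, +6 over and over.
Decoding wzylj: w−4=s, z−6=t, y−4=u, l−6=f, j−4=f.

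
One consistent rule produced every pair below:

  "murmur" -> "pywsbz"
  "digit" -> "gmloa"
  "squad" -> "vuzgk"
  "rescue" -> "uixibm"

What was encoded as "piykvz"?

meteor

In murmur: m→p is +3, u→y is +4, r→w is +5, m→s is +6 — the shift increases by 1 each position. Each letter shifts forward by (position + 3), i.e. 3, 4, 5, … — the shift grows by one for each successive letter.
Reversing it on piykvz: p−3=m, i−4=e, y−5=t, k−6=e, v−7=o, z−8=r.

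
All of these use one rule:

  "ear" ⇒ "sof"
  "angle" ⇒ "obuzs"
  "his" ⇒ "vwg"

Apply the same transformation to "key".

ysm

Compare letters: e→s is +14, a→o is +14, r→f is +14 — a constant shift. Every letter moves 14 places later in the alphabet, wrapping around z→a.
Applying it to key: k+14=y, e+14=s, y+14=m.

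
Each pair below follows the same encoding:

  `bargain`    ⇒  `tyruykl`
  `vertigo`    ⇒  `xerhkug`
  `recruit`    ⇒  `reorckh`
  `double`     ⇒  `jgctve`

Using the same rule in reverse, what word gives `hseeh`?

tweet

b(1)→t(19) and a(0)→y(24) fit y≡21x+24 (mod 26); the inverse of 21 mod 26 is 5. Treating letters as 0–25, the rule is x ↦ 21x + 24 (mod 26).
Decoding hseeh: h(7)→5·(7−24)≡19=t; s(18)→5·(18−24)≡22=w; e(4)→5·(4−24)≡4=e; e(4)→5·(4−24)≡4=e; h(7)→5·(7−24)≡19=t (all mod 26).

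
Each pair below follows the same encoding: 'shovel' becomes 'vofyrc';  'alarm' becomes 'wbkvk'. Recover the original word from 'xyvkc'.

The output letters match the input read backwards, each shifted +10: shovel reversed is levohs. Read the word backwards and shift each letter +10.
Undoing it on xyvkc: shift back: x−10=n, y−10=o, v−10=l, k−10=a, c−10=s → nolas; then reverse → salon.

salon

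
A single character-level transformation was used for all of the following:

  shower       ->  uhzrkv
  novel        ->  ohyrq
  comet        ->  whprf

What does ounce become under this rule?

Two steps: reverse the string, then apply a Caesar shift of +3.
For ounce: reverse → ecnuo; then shift: e+3=h, c+3=f, n+3=q, u+3=x, o+3=r.

hfqxr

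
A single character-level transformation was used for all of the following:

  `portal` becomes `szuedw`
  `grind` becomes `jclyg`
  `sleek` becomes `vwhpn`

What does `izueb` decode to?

Shifts by position in portal: pos 0: p→s (+3), pos 1: o→z (+11), pos 2: r→u (+3), pos 3: t→e (+11) — repeating every 2. The shifts repeat in a cycle of length 2: positions 0,1,… shift by +3, +11, then the pattern repeats.
Decoding izueb: i−3=f, z−11=o, u−3=r, e−11=t, b−3=y.

forty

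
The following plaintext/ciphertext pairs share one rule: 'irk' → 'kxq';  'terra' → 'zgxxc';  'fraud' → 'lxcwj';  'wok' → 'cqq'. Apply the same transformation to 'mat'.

scz

Two shifts are in play — +2 for a/e/i/o/u, +6 for every other letter.
On mat: m(cons)+6=s, a(vowel)+2=c, t(cons)+6=z.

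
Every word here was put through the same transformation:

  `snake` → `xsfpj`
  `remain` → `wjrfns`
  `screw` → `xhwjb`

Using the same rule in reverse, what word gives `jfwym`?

Compare letters: s→x is +5, n→s is +5, a→f is +5 — a constant shift. Each letter is shifted forward by 5 in the alphabet (a Caesar shift of +5).
Reversing it on jfwym: j−5=e, f−5=a, w−5=r, y−5=t, m−5=h.

earth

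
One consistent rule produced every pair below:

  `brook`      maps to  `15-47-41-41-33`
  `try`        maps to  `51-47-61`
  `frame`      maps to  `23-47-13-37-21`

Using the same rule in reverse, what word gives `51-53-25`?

tug

b(#2)→15 and r(#18)→47: differences scale by 2, so n = 2·pos + 11. With a=1..z=26, the number is 2·pos + 11.
Reversing it on 51-53-25: 51→(51−11)÷2=20=t, 53→(53−11)÷2=21=u, 25→(25−11)÷2=7=g.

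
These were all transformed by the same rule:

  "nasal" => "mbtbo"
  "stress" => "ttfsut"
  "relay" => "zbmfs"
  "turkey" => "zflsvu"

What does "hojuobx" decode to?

wanting

The word is reversed, then every letter is shifted forward by 1.
Decoding hojuobx: shift back: h−1=g, o−1=n, j−1=i, u−1=t, o−1=n, b−1=a, x−1=w → gnitnaw; then reverse → wanting.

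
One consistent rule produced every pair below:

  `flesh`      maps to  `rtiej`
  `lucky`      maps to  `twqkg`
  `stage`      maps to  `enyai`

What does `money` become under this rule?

f(5)→r(17) and l(11)→t(19) fit y≡9x+24 (mod 26); the inverse of 9 mod 26 is 3. Treating letters as 0–25, the rule is x ↦ 9x + 24 (mod 26).
On money: m(12)→9·12+24≡2=c; o(14)→9·14+24≡20=u; n(13)→9·13+24≡11=l; e(4)→9·4+24≡8=i; y(24)→9·24+24≡6=g (all mod 26).

culig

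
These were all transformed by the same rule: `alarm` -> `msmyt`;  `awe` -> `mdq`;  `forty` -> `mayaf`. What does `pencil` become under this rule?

wqujus

The shift depends on letter class: consonant l→s is +7, but vowel a→m is +12. Vowels shift forward by 12 and consonants shift forward by 7.
For pencil: p(cons)+7=w, e(vowel)+12=q, n(cons)+7=u, c(cons)+7=j, i(vowel)+12=u, l(cons)+7=s.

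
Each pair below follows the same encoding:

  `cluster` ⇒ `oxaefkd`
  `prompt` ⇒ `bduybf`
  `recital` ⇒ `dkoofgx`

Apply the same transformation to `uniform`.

azorudy

Two shifts are in play — +6 for a/e/i/o/u, +12 for every other letter.
On uniform: u(vowel)+6=a, n(cons)+12=z, i(vowel)+6=o, f(cons)+12=r, o(vowel)+6=u, r(cons)+12=d, m(cons)+12=y.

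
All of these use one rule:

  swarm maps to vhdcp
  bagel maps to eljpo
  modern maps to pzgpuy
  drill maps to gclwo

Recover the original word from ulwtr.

ratio

Shifts by position in swarm: pos 0: s→v (+3), pos 1: w→h (+11), pos 2: a→d (+3), pos 3: r→c (+11) — repeating every 2. The shifts repeat in a cycle of length 2: positions 0,1,… shift by +3, +11, then the pattern repeats.
Reversing it on ulwtr: u−3=r, l−11=a, w−3=t, t−11=i, r−3=o.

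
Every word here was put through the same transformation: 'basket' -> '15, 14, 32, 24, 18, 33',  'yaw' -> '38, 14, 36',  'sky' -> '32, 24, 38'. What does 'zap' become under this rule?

39, 14, 29

The number is (letter's place in the alphabet, a=1) + 13.
Applying it to zap: z=26→39, a=1→14, p=16→29.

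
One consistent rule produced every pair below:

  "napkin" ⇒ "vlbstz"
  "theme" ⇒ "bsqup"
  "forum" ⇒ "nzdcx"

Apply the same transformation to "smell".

axqtw

Shifts by position in napkin: pos 0: n→v (+8), pos 1: a→l (+11), pos 2: p→b (+12), pos 3: k→s (+8), pos 4: i→t (+11), pos 5: n→z (+12) — repeating every 3. It's a Vigenère-style cipher with numeric key [8,11,12]: position i shifts by key[i mod 3].
Applying it to smell: s+8=a, m+11=x, e+12=q, l+8=t, l+11=w.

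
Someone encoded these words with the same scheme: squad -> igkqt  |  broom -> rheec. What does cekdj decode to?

mount

Compare letters: s→i is +16, q→g is +16, u→k is +16 — a constant shift. It's a constant shift of +16 (ROT16).
Decoding cekdj: c−16=m, e−16=o, k−16=u, d−16=n, j−16=t.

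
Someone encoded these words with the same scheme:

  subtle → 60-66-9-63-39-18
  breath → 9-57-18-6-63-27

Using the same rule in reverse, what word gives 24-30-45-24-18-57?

ginger

s(#19)→60 and u(#21)→66: differences scale by 3, so n = 3·pos + 3. The formula is n = 3×(alphabet index, a=1) + 3.
Decoding 24-30-45-24-18-57: 24→(24−3)÷3=7=g, 30→(30−3)÷3=9=i, 45→(45−3)÷3=14=n, 24→(24−3)÷3=7=g, 18→(18−3)÷3=5=e, 57→(57−3)÷3=18=r.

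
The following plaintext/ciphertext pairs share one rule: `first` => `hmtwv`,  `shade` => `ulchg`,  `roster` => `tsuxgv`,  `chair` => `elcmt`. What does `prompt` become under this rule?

Shifts by position in first: pos 0: f→h (+2), pos 1: i→m (+4), pos 2: r→t (+2), pos 3: s→w (+4) — repeating every 2. The shifts repeat in a cycle of length 2: positions 0,1,… shift by +2, +4, then the pattern repeats.
For prompt: p+2=r, r+4=v, o+2=q, m+4=q, p+2=r, t+4=x.

rvqqrx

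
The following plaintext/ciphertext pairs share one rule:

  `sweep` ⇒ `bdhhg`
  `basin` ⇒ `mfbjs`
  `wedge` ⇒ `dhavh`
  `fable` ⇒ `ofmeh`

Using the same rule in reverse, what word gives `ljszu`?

minor

s(18)→b(1) and w(22)→d(3) fit y≡7x+5 (mod 26); the inverse of 7 mod 26 is 15. Each letter's alphabet position (a=0..z=25) is mapped through 7·x+5 mod 26 — an affine cipher.
Undoing it on ljszu: l(11)→15·(11−5)≡12=m; j(9)→15·(9−5)≡8=i; s(18)→15·(18−5)≡13=n; z(25)→15·(25−5)≡14=o; u(20)→15·(20−5)≡17=r (all mod 26).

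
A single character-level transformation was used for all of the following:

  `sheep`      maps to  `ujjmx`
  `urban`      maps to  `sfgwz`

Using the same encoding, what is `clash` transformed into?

The output letters match the input read backwards, each shifted +5: sheep reversed is peehs. The word is reversed, then every letter is shifted forward by 5.
For clash: reverse → hsalc; then shift: h+5=m, s+5=x, a+5=f, l+5=q, c+5=h.

mxfqh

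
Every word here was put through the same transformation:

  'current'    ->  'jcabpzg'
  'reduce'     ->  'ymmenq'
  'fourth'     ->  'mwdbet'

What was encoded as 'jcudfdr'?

culture

Letter i (0-indexed) is shifted by i+7, so successive shifts are 7, 8, 9, ….
Decoding jcudfdr: j−7=c, c−8=u, u−9=l, d−10=t, f−11=u, d−12=r, r−13=e.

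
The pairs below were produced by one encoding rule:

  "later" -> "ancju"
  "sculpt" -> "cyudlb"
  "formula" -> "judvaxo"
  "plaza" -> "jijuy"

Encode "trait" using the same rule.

crjac

The output letters match the input read backwards, each shifted +9: later reversed is retal. The word is reversed, then every letter is shifted forward by 9.
On trait: reverse → tiart; then shift: t+9=c, i+9=r, a+9=j, r+9=a, t+9=c.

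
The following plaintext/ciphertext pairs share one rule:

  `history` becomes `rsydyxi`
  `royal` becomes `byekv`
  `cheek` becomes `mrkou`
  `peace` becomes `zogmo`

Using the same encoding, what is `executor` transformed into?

Shifts by position in history: pos 0: h→r (+10), pos 1: i→s (+10), pos 2: s→y (+6), pos 3: t→d (+10), pos 4: o→y (+10), pos 5: r→x (+6) — repeating every 3. A repeating key of period 3 is used — shifts +10, +10, +6 over and over.
Applying it to executor: e+10=o, x+10=h, e+6=k, c+10=m, u+10=e, t+6=z, o+10=y, r+10=b.

ohkmezyb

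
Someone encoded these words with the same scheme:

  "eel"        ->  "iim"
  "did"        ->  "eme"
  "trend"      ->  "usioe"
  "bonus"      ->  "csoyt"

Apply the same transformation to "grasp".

The shift depends on letter class: consonant l→m is +1, but vowel e→i is +4. The rule splits by letter class: vowels +4, consonants +1.
Applying it to grasp: g(cons)+1=h, r(cons)+1=s, a(vowel)+4=e, s(cons)+1=t, p(cons)+1=q.

hsetq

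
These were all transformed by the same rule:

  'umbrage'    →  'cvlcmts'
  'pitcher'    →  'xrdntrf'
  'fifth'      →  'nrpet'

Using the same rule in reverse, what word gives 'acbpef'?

The shift increases by 1 at each position, starting from +8: 8, 9, 10, ….
Undoing it on acbpef: a−8=s, c−9=t, b−10=r, p−11=e, e−12=s, f−13=s.

stress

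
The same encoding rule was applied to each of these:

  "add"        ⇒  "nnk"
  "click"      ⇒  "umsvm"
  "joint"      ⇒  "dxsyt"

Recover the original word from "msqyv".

The output letters match the input read backwards, each shifted +10: add reversed is dda. Read the word backwards and shift each letter +10.
Decoding msqyv: shift back: m−10=c, s−10=i, q−10=g, y−10=o, v−10=l → cigol; then reverse → logic.

logic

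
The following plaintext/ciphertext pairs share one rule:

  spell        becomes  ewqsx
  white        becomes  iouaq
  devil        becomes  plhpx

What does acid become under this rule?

Shifts by position in spell: pos 0: s→e (+12), pos 1: p→w (+7), pos 2: e→q (+12), pos 3: l→s (+7) — repeating every 2. A repeating key of period 2 is used — shifts +12, +7 over and over.
For acid: a+12=m, c+7=j, i+12=u, d+7=k.

mjuk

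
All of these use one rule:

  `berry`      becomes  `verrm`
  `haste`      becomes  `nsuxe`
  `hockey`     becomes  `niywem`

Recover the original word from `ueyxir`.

b(1)→v(21) and e(4)→e(4) fit y≡3x+18 (mod 26); the inverse of 3 mod 26 is 9. Treating letters as 0–25, the rule is x ↦ 3x + 18 (mod 26).
Undoing it on ueyxir: u(20)→9·(20−18)≡18=s; e(4)→9·(4−18)≡4=e; y(24)→9·(24−18)≡2=c; x(23)→9·(23−18)≡19=t; i(8)→9·(8−18)≡14=o; r(17)→9·(17−18)≡17=r (all mod 26).

sector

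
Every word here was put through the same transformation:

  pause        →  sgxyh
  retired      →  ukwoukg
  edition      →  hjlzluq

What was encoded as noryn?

kiosk

The shifts repeat in a cycle of length 2: positions 0,1,… shift by +3, +6, then the pattern repeats.
Reversing it on noryn: n−3=k, o−6=i, r−3=o, y−6=s, n−3=k.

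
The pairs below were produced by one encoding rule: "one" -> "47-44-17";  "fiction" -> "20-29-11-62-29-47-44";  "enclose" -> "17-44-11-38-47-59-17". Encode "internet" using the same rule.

29-44-62-17-56-44-17-62

o(#15)→47 and n(#14)→44: differences scale by 3, so n = 3·pos + 2. Each letter becomes 3×(its alphabet position, a=1..z=26) + 2.
Applying it to internet: i=9→29, n=14→44, t=20→62, e=5→17, r=18→56, n=14→44, e=5→17, t=20→62.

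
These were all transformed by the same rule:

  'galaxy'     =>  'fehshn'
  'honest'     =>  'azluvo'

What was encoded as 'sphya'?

trail

Read the word backwards and shift each letter +7.
Decoding sphya: shift back: s−7=l, p−7=i, h−7=a, y−7=r, a−7=t → liart; then reverse → trail.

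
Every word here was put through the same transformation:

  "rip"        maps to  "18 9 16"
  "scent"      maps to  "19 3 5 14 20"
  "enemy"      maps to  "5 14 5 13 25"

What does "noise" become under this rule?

14 15 9 19 5

Each letter is replaced by its alphabet position (a=1, b=2, …, z=26).
On noise: n=14→14, o=15→15, i=9→9, s=19→19, e=5→5.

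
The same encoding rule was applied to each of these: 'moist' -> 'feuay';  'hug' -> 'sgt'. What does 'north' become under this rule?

The output letters match the input read backwards, each shifted +12: moist reversed is tsiom. Read the word backwards and shift each letter +12.
For north: reverse → htron; then shift: h+12=t, t+12=f, r+12=d, o+12=a, n+12=z.

tfdaz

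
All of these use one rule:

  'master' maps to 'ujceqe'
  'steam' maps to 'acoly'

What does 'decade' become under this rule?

The shift increases by 1 at each position, starting from +8: 8, 9, 10, ….
For decade: d+8=l, e+9=n, c+10=m, a+11=l, d+12=p, e+13=r.

lnmlpr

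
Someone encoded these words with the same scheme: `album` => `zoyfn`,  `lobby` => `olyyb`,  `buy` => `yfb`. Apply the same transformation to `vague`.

Each pair mirrors across the alphabet (a↔z, l↔o, b↔y): positions sum to 25. Letters are reflected about the middle of the alphabet (position → 25−position): Atbash.
Applying it to vague: v↔e, a↔z, g↔t, u↔f, e↔v.

eztfv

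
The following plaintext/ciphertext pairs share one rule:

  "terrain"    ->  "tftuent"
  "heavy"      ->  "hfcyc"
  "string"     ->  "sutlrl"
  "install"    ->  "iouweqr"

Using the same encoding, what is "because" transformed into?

bfedyxk

In terrain: t→t is +0, e→f is +1, r→t is +2, r→u is +3 — the shift increases by 1 each position. The shift increases by 1 at each position, starting from +0: 0, 1, 2, ….
On because: b+0=b, e+1=f, c+2=e, a+3=d, u+4=y, s+5=x, e+6=k.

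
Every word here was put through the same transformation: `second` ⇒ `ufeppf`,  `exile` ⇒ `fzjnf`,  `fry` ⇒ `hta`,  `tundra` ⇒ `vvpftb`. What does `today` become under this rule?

vpfba

The shift depends on letter class: consonant s→u is +2, but vowel e→f is +1. Vowels shift forward by 1 and consonants shift forward by 2.
Applying it to today: t(cons)+2=v, o(vowel)+1=p, d(cons)+2=f, a(vowel)+1=b, y(cons)+2=a.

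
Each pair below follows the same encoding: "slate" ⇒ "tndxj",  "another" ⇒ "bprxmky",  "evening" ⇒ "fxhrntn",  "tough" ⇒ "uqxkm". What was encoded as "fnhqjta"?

In slate: s→t is +1, l→n is +2, a→d is +3, t→x is +4 — the shift increases by 1 each position. Letter i (0-indexed) is shifted by i+1, so successive shifts are 1, 2, 3, ….
Undoing it on fnhqjta: f−1=e, n−2=l, h−3=e, q−4=m, j−5=e, t−6=n, a−7=t.

element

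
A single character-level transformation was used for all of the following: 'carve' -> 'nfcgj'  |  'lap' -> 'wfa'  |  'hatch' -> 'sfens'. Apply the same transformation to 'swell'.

The shift depends on letter class: consonant c→n is +11, but vowel a→f is +5. Vowels shift forward by 5 and consonants shift forward by 11.
For swell: s(cons)+11=d, w(cons)+11=h, e(vowel)+5=j, l(cons)+11=w, l(cons)+11=w.

dhjww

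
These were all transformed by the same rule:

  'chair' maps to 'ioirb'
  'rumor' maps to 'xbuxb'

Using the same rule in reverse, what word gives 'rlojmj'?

In chair: c→i is +6, h→o is +7, a→i is +8, i→r is +9 — the shift increases by 1 each position. Letter i (0-indexed) is shifted by i+6, so successive shifts are 6, 7, 8, ….
Reversing it on rlojmj: r−6=l, l−7=e, o−8=g, j−9=a, m−10=c, j−11=y.

legacy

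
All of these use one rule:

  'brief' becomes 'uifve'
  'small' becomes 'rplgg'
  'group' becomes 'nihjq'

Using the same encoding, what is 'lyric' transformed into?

gtifd

b(1)→u(20) and r(17)→i(8) fit y≡9x+11 (mod 26); the inverse of 9 mod 26 is 3. Treating letters as 0–25, the rule is x ↦ 9x + 11 (mod 26).
Applying it to lyric: l(11)→9·11+11≡6=g; y(24)→9·24+11≡19=t; r(17)→9·17+11≡8=i; i(8)→9·8+11≡5=f; c(2)→9·2+11≡3=d (all mod 26).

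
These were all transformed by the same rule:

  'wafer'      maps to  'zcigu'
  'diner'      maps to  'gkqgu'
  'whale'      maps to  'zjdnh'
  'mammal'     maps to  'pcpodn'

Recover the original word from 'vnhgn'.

sleek

It's a Vigenère-style cipher with numeric key [3,2]: position i shifts by key[i mod 2].
Undoing it on vnhgn: v−3=s, n−2=l, h−3=e, g−2=e, n−3=k.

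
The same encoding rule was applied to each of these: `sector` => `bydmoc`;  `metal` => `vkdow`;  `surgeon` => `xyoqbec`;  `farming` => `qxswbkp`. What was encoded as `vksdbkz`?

The output letters match the input read backwards, each shifted +10: sector reversed is rotces. Read the word backwards and shift each letter +10.
Undoing it on vksdbkz: shift back: v−10=l, k−10=a, s−10=i, d−10=t, b−10=r, k−10=a, z−10=p → laitrap; then reverse → partial.

partial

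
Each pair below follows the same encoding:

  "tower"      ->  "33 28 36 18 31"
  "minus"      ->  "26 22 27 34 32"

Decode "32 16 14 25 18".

t is letter #20 and maps to 33: an offset of 13. The number is (letter's place in the alphabet, a=1) + 13.
Reversing it on 32 16 14 25 18: 32→(32−13)÷1=19=s, 16→(16−13)÷1=3=c, 14→(14−13)÷1=1=a, 25→(25−13)÷1=12=l, 18→(18−13)÷1=5=e.

scale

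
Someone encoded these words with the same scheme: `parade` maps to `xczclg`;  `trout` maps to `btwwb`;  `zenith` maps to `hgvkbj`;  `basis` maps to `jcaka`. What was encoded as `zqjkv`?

Shifts by position in parade: pos 0: p→x (+8), pos 1: a→c (+2), pos 2: r→z (+8), pos 3: a→c (+2) — repeating every 2. The shifts repeat in a cycle of length 2: positions 0,1,… shift by +8, +2, then the pattern repeats.
Reversing it on zqjkv: z−8=r, q−2=o, j−8=b, k−2=i, v−8=n.

robin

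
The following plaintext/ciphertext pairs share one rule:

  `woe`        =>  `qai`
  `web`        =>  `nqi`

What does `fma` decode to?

The output letters match the input read backwards, each shifted +12: woe reversed is eow. Two steps: reverse the string, then apply a Caesar shift of +12.
Decoding fma: shift back: f−12=t, m−12=a, a−12=o → tao; then reverse → oat.

oat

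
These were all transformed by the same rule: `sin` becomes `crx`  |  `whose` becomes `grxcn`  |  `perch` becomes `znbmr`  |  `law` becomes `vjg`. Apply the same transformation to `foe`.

pxn

The shift depends on letter class: consonant s→c is +10, but vowel i→r is +9. Vowels shift forward by 9 and consonants shift forward by 10.
For foe: f(cons)+10=p, o(vowel)+9=x, e(vowel)+9=n.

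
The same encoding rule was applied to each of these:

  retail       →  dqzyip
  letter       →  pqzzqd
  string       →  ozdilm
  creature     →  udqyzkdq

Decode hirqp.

Each letter's alphabet position (a=0..z=25) is mapped through 11·x+24 mod 26 — an affine cipher.
Decoding hirqp: h(7)→19·(7−24)≡15=p; i(8)→19·(8−24)≡8=i; r(17)→19·(17−24)≡23=x; q(16)→19·(16−24)≡4=e; p(15)→19·(15−24)≡11=l (all mod 26).

pixel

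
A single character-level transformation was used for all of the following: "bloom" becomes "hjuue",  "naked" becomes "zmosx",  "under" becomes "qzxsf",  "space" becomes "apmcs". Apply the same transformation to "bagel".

hmisj

b(1)→h(7) and l(11)→j(9) fit y≡21x+12 (mod 26); the inverse of 21 mod 26 is 5. Treating letters as 0–25, the rule is x ↦ 21x + 12 (mod 26).
On bagel: b(1)→21·1+12≡7=h; a(0)→21·0+12≡12=m; g(6)→21·6+12≡8=i; e(4)→21·4+12≡18=s; l(11)→21·11+12≡9=j (all mod 26).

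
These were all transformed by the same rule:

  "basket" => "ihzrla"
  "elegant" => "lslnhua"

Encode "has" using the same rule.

Compare letters: b→i is +7, a→h is +7, s→z is +7 — a constant shift. This is a Caesar cipher with shift 7.
On has: h+7=o, a+7=h, s+7=z.

ohz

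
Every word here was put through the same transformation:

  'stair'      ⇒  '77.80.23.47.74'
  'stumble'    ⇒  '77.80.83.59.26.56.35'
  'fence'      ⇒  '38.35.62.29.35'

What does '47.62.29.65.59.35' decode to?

income

Each letter becomes 3×(its alphabet position, a=1..z=26) + 20.
Decoding 47.62.29.65.59.35: 47→(47−20)÷3=9=i, 62→(62−20)÷3=14=n, 29→(29−20)÷3=3=c, 65→(65−20)÷3=15=o, 59→(59−20)÷3=13=m, 35→(35−20)÷3=5=e.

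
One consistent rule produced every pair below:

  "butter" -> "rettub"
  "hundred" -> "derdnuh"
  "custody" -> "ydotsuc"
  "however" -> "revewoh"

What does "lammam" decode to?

The output letters match the input read backwards: butter reversed is rettub. The word is simply reversed.
Undoing it on lammam: then reverse → mammal.

mammal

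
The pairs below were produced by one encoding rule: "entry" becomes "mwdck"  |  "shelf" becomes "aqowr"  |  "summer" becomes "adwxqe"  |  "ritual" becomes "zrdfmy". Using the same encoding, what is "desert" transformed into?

lncpdg

The shift increases by 1 at each position, starting from +8: 8, 9, 10, ….
On desert: d+8=l, e+9=n, s+10=c, e+11=p, r+12=d, t+13=g.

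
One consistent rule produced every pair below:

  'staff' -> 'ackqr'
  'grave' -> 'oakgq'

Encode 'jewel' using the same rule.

rngpx

Letter i (0-indexed) is shifted by i+8, so successive shifts are 8, 9, 10, ….
Applying it to jewel: j+8=r, e+9=n, w+10=g, e+11=p, l+12=x.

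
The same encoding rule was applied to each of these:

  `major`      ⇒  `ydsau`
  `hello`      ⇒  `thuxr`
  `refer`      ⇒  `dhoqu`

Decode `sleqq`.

given

The shifts repeat in a cycle of length 3: positions 0,1,… shift by +12, +3, +9, then the pattern repeats.
Undoing it on sleqq: s−12=g, l−3=i, e−9=v, q−12=e, q−3=n.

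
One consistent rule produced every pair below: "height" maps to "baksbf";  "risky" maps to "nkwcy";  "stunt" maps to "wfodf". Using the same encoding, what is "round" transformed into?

nmodr

h(7)→b(1) and e(4)→a(0) fit y≡9x+16 (mod 26); the inverse of 9 mod 26 is 3. Treating letters as 0–25, the rule is x ↦ 9x + 16 (mod 26).
On round: r(17)→9·17+16≡13=n; o(14)→9·14+16≡12=m; u(20)→9·20+16≡14=o; n(13)→9·13+16≡3=d; d(3)→9·3+16≡17=r (all mod 26).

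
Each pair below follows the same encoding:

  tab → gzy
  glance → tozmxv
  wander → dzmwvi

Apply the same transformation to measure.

nvzhfiv

Each pair mirrors across the alphabet (t↔g, a↔z, b↔y): positions sum to 25. Each letter is replaced by its mirror in the alphabet: a↔z, b↔y, c↔x, and so on (the Atbash cipher).
Applying it to measure: m↔n, e↔v, a↔z, s↔h, u↔f, r↔i, e↔v.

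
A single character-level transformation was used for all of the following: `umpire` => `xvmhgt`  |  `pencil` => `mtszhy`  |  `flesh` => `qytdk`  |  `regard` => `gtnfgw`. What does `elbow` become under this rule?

tycpr

u(20)→x(23) and m(12)→v(21) fit y≡23x+5 (mod 26); the inverse of 23 mod 26 is 17. This is an affine cipher: with a=0,…,z=25, each position x becomes (23x+5) mod 26.
For elbow: e(4)→23·4+5≡19=t; l(11)→23·11+5≡24=y; b(1)→23·1+5≡2=c; o(14)→23·14+5≡15=p; w(22)→23·22+5≡17=r (all mod 26).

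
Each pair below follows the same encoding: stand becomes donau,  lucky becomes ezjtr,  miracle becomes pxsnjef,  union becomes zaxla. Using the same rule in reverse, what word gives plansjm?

s(18)→d(3) and t(19)→o(14) fit y≡11x+13 (mod 26); the inverse of 11 mod 26 is 19. Treating letters as 0–25, the rule is x ↦ 11x + 13 (mod 26).
Undoing it on plansjm: p(15)→19·(15−13)≡12=m; l(11)→19·(11−13)≡14=o; a(0)→19·(0−13)≡13=n; n(13)→19·(13−13)≡0=a; s(18)→19·(18−13)≡17=r; j(9)→19·(9−13)≡2=c; m(12)→19·(12−13)≡7=h (all mod 26).

monarch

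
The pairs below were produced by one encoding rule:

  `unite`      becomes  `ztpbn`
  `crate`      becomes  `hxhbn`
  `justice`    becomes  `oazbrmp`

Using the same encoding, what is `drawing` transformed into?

ixherxr

Each letter shifts forward by (position + 5), i.e. 5, 6, 7, … — the shift grows by one for each successive letter.
Applying it to drawing: d+5=i, r+6=x, a+7=h, w+8=e, i+9=r, n+10=x, g+11=r.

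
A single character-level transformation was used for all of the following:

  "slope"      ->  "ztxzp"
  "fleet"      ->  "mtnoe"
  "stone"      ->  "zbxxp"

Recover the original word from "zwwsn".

sonic

The shift increases by 1 at each position, starting from +7: 7, 8, 9, ….
Decoding zwwsn: z−7=s, w−8=o, w−9=n, s−10=i, n−11=c.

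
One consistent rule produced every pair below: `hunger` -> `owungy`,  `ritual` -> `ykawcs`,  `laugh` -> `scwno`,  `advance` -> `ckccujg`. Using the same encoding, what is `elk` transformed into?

gsr

Vowels shift forward by 2 and consonants shift forward by 7.
For elk: e(vowel)+2=g, l(cons)+7=s, k(cons)+7=r.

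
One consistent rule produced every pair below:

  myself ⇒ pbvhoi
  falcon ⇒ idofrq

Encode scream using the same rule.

vfuhdp

This is a Caesar cipher with shift 3.
Applying it to scream: s+3=v, c+3=f, r+3=u, e+3=h, a+3=d, m+3=p.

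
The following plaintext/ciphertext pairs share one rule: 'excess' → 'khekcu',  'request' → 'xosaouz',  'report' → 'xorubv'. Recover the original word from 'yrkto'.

shine

The shifts repeat in a cycle of length 3: positions 0,1,… shift by +6, +10, +2, then the pattern repeats.
Undoing it on yrkto: y−6=s, r−10=h, k−2=i, t−6=n, o−10=e.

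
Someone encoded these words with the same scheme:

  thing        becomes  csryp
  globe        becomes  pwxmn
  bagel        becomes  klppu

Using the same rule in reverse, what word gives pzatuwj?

Shifts by position in thing: pos 0: t→c (+9), pos 1: h→s (+11), pos 2: i→r (+9), pos 3: n→y (+11) — repeating every 2. The shifts repeat in a cycle of length 2: positions 0,1,… shift by +9, +11, then the pattern repeats.
Undoing it on pzatuwj: p−9=g, z−11=o, a−9=r, t−11=i, u−9=l, w−11=l, j−9=a.

gorilla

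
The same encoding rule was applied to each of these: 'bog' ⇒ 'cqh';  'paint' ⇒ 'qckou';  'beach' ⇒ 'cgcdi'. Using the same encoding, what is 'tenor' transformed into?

The shift depends on letter class: consonant b→c is +1, but vowel o→q is +2. Vowels shift forward by 2 and consonants shift forward by 1.
Applying it to tenor: t(cons)+1=u, e(vowel)+2=g, n(cons)+1=o, o(vowel)+2=q, r(cons)+1=s.

ugoqs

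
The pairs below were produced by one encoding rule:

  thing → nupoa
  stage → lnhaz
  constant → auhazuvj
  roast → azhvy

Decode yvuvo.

honor

The output letters match the input read backwards, each shifted +7: thing reversed is gniht. Read the word backwards and shift each letter +7.
Reversing it on yvuvo: shift back: y−7=r, v−7=o, u−7=n, v−7=o, o−7=h → ronoh; then reverse → honor.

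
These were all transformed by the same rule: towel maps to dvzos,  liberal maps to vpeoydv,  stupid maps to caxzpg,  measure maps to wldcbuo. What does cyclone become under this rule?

mffvvqo

Shifts by position in towel: pos 0: t→d (+10), pos 1: o→v (+7), pos 2: w→z (+3), pos 3: e→o (+10), pos 4: l→s (+7) — repeating every 3. The shifts repeat in a cycle of length 3: positions 0,1,… shift by +10, +7, +3, then the pattern repeats.
On cyclone: c+10=m, y+7=f, c+3=f, l+10=v, o+7=v, n+3=q, e+10=o.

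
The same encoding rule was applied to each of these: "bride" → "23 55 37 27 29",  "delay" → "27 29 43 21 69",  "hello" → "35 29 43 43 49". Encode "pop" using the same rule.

b(#2)→23 and r(#18)→55: differences scale by 2, so n = 2·pos + 19. The formula is n = 2×(alphabet index, a=1) + 19.
For pop: p=16→51, o=15→49, p=16→51.

51 49 51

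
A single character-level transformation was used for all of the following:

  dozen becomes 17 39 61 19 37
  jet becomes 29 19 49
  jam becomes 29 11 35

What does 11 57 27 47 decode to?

d(#4)→17 and o(#15)→39: differences scale by 2, so n = 2·pos + 9. The formula is n = 2×(alphabet index, a=1) + 9.
Undoing it on 11 57 27 47: 11→(11−9)÷2=1=a, 57→(57−9)÷2=24=x, 27→(27−9)÷2=9=i, 47→(47−9)÷2=19=s.

axis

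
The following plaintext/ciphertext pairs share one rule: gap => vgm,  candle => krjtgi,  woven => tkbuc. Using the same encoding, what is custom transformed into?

The output letters match the input read backwards, each shifted +6: gap reversed is pag. The word is reversed, then every letter is shifted forward by 6.
For custom: reverse → motsuc; then shift: m+6=s, o+6=u, t+6=z, s+6=y, u+6=a, c+6=i.

suzyai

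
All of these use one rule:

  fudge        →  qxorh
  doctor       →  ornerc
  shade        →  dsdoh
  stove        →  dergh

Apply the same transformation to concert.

nrynhce

The shift depends on letter class: consonant f→q is +11, but vowel u→x is +3. The rule splits by letter class: vowels +3, consonants +11.
On concert: c(cons)+11=n, o(vowel)+3=r, n(cons)+11=y, c(cons)+11=n, e(vowel)+3=h, r(cons)+11=c, t(cons)+11=e.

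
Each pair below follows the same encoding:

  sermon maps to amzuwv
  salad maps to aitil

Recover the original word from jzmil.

bread

Compare letters: s→a is +8, e→m is +8, r→z is +8 — a constant shift. Every letter moves 8 places later in the alphabet, wrapping around z→a.
Undoing it on jzmil: j−8=b, z−8=r, m−8=e, i−8=a, l−8=d.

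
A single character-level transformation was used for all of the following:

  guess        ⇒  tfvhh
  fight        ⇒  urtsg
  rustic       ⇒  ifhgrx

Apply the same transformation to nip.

Each pair mirrors across the alphabet (g↔t, u↔f, e↔v): positions sum to 25. Each letter is replaced by its mirror in the alphabet: a↔z, b↔y, c↔x, and so on (the Atbash cipher).
For nip: n↔m, i↔r, p↔k.

mrk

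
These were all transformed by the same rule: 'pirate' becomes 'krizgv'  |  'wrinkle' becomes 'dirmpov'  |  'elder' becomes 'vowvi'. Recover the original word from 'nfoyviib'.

Each pair mirrors across the alphabet (p↔k, i↔r, r↔i): positions sum to 25. Each letter is replaced by its mirror in the alphabet: a↔z, b↔y, c↔x, and so on (the Atbash cipher).
Decoding nfoyviib: n↔m, f↔u, o↔l, y↔b, v↔e, i↔r, i↔r, b↔y.

mulberry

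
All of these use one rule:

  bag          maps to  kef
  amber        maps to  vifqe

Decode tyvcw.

syrup

The output letters match the input read backwards, each shifted +4: bag reversed is gab. Two steps: reverse the string, then apply a Caesar shift of +4.
Reversing it on tyvcw: shift back: t−4=p, y−4=u, v−4=r, c−4=y, w−4=s → purys; then reverse → syrup.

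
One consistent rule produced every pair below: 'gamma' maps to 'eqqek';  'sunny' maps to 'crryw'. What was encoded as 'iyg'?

The output letters match the input read backwards, each shifted +4: gamma reversed is ammag. Two steps: reverse the string, then apply a Caesar shift of +4.
Decoding iyg: shift back: i−4=e, y−4=u, g−4=c → euc; then reverse → cue.

cue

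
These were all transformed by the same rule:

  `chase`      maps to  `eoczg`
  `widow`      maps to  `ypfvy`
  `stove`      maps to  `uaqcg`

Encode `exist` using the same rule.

The shifts repeat in a cycle of length 2: positions 0,1,… shift by +2, +7, then the pattern repeats.
Applying it to exist: e+2=g, x+7=e, i+2=k, s+7=z, t+2=v.

gekzv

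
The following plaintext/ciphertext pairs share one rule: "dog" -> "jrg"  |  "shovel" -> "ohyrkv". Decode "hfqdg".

dance

The output letters match the input read backwards, each shifted +3: dog reversed is god. Two steps: reverse the string, then apply a Caesar shift of +3.
Decoding hfqdg: shift back: h−3=e, f−3=c, q−3=n, d−3=a, g−3=d → ecnad; then reverse → dance.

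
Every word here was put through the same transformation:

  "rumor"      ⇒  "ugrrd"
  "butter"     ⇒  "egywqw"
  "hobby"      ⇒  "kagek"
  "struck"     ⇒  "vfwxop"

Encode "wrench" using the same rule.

Shifts by position in rumor: pos 0: r→u (+3), pos 1: u→g (+12), pos 2: m→r (+5), pos 3: o→r (+3), pos 4: r→d (+12) — repeating every 3. It's a Vigenère-style cipher with numeric key [3,12,5]: position i shifts by key[i mod 3].
For wrench: w+3=z, r+12=d, e+5=j, n+3=q, c+12=o, h+5=m.

zdjqom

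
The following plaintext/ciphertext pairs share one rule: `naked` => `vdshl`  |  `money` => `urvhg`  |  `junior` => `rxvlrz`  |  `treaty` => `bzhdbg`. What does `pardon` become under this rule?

xdzlrv

Vowels shift forward by 3 and consonants shift forward by 8.
Applying it to pardon: p(cons)+8=x, a(vowel)+3=d, r(cons)+8=z, d(cons)+8=l, o(vowel)+3=r, n(cons)+8=v.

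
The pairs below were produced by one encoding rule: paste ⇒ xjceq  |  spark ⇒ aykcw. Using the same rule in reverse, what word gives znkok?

In paste: p→x is +8, a→j is +9, s→c is +10, t→e is +11 — the shift increases by 1 each position. Each letter shifts forward by (position + 8), i.e. 8, 9, 10, … — the shift grows by one for each successive letter.
Undoing it on znkok: z−8=r, n−9=e, k−10=a, o−11=d, k−12=y.

ready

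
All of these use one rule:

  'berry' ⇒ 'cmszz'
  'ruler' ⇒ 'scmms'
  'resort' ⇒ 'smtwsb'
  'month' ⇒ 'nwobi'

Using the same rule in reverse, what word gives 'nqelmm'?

middle

Shifts by position in berry: pos 0: b→c (+1), pos 1: e→m (+8), pos 2: r→s (+1), pos 3: r→z (+8) — repeating every 2. A repeating key of period 2 is used — shifts +1, +8 over and over.
Reversing it on nqelmm: n−1=m, q−8=i, e−1=d, l−8=d, m−1=l, m−8=e.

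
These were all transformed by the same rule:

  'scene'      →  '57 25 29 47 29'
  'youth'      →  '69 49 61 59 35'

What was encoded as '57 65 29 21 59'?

s(#19)→57 and c(#3)→25: differences scale by 2, so n = 2·pos + 19. Each letter becomes 2×(its alphabet position, a=1..z=26) + 19.
Reversing it on 57 65 29 21 59: 57→(57−19)÷2=19=s, 65→(65−19)÷2=23=w, 29→(29−19)÷2=5=e, 21→(21−19)÷2=1=a, 59→(59−19)÷2=20=t.

sweat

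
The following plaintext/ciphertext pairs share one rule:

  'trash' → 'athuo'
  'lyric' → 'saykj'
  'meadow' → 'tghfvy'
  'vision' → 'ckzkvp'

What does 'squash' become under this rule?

zsbczj

The shifts repeat in a cycle of length 2: positions 0,1,… shift by +7, +2, then the pattern repeats.
Applying it to squash: s+7=z, q+2=s, u+7=b, a+2=c, s+7=z, h+2=j.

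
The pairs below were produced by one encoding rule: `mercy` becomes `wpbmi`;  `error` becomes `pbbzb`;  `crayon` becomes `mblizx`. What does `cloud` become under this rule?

The shift depends on letter class: consonant m→w is +10, but vowel e→p is +11. Two shifts are in play — +11 for a/e/i/o/u, +10 for every other letter.
For cloud: c(cons)+10=m, l(cons)+10=v, o(vowel)+11=z, u(vowel)+11=f, d(cons)+10=n.

mvzfn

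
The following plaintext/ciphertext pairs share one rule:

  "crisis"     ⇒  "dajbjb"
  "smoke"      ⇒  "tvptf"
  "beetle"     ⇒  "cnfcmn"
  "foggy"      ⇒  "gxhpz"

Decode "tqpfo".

Shifts by position in crisis: pos 0: c→d (+1), pos 1: r→a (+9), pos 2: i→j (+1), pos 3: s→b (+9) — repeating every 2. A repeating key of period 2 is used — shifts +1, +9 over and over.
Reversing it on tqpfo: t−1=s, q−9=h, p−1=o, f−9=w, o−1=n.

shown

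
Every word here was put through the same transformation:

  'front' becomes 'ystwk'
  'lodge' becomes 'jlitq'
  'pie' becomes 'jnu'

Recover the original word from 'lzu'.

pug

The output letters match the input read backwards, each shifted +5: front reversed is tnorf. The word is reversed, then every letter is shifted forward by 5.
Reversing it on lzu: shift back: l−5=g, z−5=u, u−5=p → gup; then reverse → pug.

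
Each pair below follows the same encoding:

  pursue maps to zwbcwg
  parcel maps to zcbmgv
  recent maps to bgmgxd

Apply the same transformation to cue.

mwg

Vowels shift forward by 2 and consonants shift forward by 10.
On cue: c(cons)+10=m, u(vowel)+2=w, e(vowel)+2=g.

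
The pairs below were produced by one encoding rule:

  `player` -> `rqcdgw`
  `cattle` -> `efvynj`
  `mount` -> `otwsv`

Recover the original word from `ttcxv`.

roast

Shifts by position in player: pos 0: p→r (+2), pos 1: l→q (+5), pos 2: a→c (+2), pos 3: y→d (+5) — repeating every 2. A repeating key of period 2 is used — shifts +2, +5 over and over.
Undoing it on ttcxv: t−2=r, t−5=o, c−2=a, x−5=s, v−2=t.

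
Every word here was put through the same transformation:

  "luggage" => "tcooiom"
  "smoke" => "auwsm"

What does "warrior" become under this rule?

Compare letters: l→t is +8, u→c is +8, g→o is +8 — a constant shift. Each letter is shifted forward by 8 in the alphabet (a Caesar shift of +8).
For warrior: w+8=e, a+8=i, r+8=z, r+8=z, i+8=q, o+8=w, r+8=z.

eizzqwz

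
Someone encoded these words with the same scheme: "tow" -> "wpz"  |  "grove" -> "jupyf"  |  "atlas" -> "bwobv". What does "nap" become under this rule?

qbs

Two shifts are in play — +1 for a/e/i/o/u, +3 for every other letter.
On nap: n(cons)+3=q, a(vowel)+1=b, p(cons)+3=s.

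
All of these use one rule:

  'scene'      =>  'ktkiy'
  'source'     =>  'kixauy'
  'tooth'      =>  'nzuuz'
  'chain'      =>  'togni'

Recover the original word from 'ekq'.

The output letters match the input read backwards, each shifted +6: scene reversed is enecs. The word is reversed, then every letter is shifted forward by 6.
Undoing it on ekq: shift back: e−6=y, k−6=e, q−6=k → yek; then reverse → key.

key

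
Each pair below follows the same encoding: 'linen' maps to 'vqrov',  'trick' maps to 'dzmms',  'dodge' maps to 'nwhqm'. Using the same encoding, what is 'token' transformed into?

dwoov

Shifts by position in linen: pos 0: l→v (+10), pos 1: i→q (+8), pos 2: n→r (+4), pos 3: e→o (+10), pos 4: n→v (+8) — repeating every 3. It's a Vigenère-style cipher with numeric key [10,8,4]: position i shifts by key[i mod 3].
For token: t+10=d, o+8=w, k+4=o, e+10=o, n+8=v.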